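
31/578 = 31/578 = 0.05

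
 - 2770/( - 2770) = 1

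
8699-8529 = 170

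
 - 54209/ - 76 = 54209/76 =713.28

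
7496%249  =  26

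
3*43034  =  129102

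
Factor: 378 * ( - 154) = -2^2 * 3^3 *7^2 * 11^1 = - 58212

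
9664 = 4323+5341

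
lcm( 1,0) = 0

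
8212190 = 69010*119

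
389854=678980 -289126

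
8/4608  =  1/576 =0.00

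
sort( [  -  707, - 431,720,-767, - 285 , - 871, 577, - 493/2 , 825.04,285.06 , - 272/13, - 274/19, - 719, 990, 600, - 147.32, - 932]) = [ - 932, - 871, - 767, - 719,-707, - 431,-285, - 493/2, - 147.32,- 272/13,-274/19,285.06, 577, 600, 720,825.04, 990 ] 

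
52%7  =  3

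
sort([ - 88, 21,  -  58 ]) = [-88, - 58, 21] 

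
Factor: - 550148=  - 2^2*137537^1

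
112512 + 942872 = 1055384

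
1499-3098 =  - 1599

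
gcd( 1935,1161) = 387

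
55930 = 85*658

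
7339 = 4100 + 3239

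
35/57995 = 1/1657= 0.00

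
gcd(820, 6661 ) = 1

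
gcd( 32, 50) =2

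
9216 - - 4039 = 13255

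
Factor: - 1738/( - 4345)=2/5 = 2^1 * 5^( - 1 ) 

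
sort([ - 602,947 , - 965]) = [ - 965, - 602,947] 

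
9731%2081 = 1407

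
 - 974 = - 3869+2895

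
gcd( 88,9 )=1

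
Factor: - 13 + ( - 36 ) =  - 7^2 = -  49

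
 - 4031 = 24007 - 28038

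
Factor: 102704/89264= 917/797 = 7^1*131^1* 797^( - 1)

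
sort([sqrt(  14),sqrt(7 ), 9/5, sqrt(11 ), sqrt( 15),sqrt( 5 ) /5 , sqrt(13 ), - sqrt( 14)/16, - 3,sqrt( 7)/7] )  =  [ - 3, - sqrt(14 ) /16, sqrt ( 7)/7,sqrt( 5) /5, 9/5, sqrt(7 ),sqrt(11), sqrt( 13), sqrt( 14), sqrt(15)]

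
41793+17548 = 59341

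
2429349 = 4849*501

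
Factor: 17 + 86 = 103^1=   103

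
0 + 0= 0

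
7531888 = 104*72422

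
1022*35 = 35770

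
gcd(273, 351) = 39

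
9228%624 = 492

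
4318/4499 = 4318/4499 = 0.96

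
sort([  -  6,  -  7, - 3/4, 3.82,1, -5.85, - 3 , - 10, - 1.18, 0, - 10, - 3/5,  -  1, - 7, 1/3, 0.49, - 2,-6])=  [ -10, - 10, - 7, - 7, - 6,- 6,-5.85, - 3, - 2, - 1.18, - 1, - 3/4,-3/5,  0,1/3,0.49,  1, 3.82 ] 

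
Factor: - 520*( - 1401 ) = 2^3*3^1*5^1*13^1*467^1 = 728520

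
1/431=1/431 = 0.00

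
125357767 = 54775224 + 70582543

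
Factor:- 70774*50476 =-3572388424 = - 2^3*11^1*3217^1*12619^1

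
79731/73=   79731/73=1092.21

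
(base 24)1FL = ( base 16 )3bd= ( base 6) 4233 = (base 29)140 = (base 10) 957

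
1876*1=1876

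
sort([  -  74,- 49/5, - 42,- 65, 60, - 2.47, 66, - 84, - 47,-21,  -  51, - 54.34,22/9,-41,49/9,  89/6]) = [-84, - 74, - 65,-54.34, - 51, -47, - 42,  -  41 ,-21, - 49/5,  -  2.47,22/9, 49/9,89/6,  60,66 ]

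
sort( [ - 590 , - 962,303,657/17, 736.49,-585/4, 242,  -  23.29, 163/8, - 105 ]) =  [ - 962,-590, - 585/4 , - 105,-23.29,163/8,657/17,242,  303,736.49 ]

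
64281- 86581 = - 22300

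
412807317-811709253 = -398901936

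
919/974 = 919/974 = 0.94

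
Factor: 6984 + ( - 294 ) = 2^1*3^1*5^1 * 223^1 = 6690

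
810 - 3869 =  - 3059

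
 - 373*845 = -315185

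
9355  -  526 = 8829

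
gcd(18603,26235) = 477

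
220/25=8 + 4/5 = 8.80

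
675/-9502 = -1 + 8827/9502 = - 0.07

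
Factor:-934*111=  - 103674 = - 2^1*3^1*37^1*467^1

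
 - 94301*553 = -52148453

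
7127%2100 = 827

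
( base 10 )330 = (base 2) 101001010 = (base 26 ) ci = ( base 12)236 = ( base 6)1310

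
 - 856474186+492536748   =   - 363937438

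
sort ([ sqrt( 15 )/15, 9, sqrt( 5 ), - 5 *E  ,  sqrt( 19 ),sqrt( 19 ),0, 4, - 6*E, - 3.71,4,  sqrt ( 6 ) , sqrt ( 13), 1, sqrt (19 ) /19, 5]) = [  -  6*E, -5*E,-3.71,  0,sqrt(19 ) /19,  sqrt( 15 ) /15, 1, sqrt (5 ), sqrt(6)  ,  sqrt(13 ),4,4,sqrt( 19),sqrt( 19 ), 5, 9 ] 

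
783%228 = 99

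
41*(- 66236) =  - 2715676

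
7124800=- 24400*( - 292 ) 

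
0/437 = 0 = 0.00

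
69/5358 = 23/1786 = 0.01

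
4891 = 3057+1834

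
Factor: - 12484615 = - 5^1*11^1* 13^1*19^1*919^1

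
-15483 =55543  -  71026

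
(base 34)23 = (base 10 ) 71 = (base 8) 107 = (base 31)29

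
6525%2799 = 927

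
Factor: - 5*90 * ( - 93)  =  41850 = 2^1*3^3*5^2*31^1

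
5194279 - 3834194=1360085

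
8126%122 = 74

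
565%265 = 35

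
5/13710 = 1/2742 = 0.00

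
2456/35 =70 + 6/35 = 70.17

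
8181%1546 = 451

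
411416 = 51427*8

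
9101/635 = 9101/635 = 14.33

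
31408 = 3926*8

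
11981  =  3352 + 8629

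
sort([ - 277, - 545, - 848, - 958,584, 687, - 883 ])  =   [ - 958, - 883, - 848,-545,-277 , 584, 687 ]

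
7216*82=591712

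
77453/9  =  77453/9 = 8605.89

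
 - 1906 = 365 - 2271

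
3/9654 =1/3218   =  0.00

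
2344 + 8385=10729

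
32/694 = 16/347  =  0.05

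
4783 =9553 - 4770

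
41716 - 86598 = - 44882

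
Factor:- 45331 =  - 11^1*13^1*317^1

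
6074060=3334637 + 2739423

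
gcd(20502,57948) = 6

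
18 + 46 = 64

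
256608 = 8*32076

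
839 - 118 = 721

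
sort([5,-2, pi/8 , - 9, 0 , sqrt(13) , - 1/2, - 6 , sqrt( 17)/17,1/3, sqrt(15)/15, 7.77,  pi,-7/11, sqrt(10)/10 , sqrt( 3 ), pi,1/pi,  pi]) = [ - 9, - 6, - 2, - 7/11,- 1/2 , 0,sqrt( 17)/17,sqrt( 15)/15,sqrt(10)/10,  1/pi , 1/3,pi/8 , sqrt( 3) , pi,pi, pi,sqrt(13 ) , 5,7.77]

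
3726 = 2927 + 799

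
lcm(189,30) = 1890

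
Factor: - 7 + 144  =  137^1 = 137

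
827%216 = 179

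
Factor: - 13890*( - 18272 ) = 253798080=2^6*3^1*5^1*463^1*571^1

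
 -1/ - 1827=1/1827 =0.00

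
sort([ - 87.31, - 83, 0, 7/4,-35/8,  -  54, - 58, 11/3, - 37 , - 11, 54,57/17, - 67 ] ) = [  -  87.31, - 83, - 67,-58, - 54, - 37, - 11, - 35/8,0,7/4 , 57/17, 11/3,  54 ] 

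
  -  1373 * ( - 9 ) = 12357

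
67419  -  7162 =60257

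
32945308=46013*716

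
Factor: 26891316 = 2^2*3^2 * 746981^1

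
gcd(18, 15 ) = 3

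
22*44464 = 978208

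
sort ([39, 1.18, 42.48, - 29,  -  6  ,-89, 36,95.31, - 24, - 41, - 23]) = [ - 89,  -  41, - 29, -24,  -  23,-6,1.18, 36,39, 42.48, 95.31 ] 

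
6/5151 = 2/1717 =0.00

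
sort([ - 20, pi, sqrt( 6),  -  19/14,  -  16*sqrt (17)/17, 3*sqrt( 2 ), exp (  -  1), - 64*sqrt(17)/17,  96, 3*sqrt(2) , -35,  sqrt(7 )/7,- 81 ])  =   [ -81, -35, - 20,-64*sqrt (17) /17, - 16* sqrt(17 ) /17,-19/14,  exp( - 1) , sqrt( 7) /7, sqrt ( 6 ),pi,3*sqrt(2),3 * sqrt( 2), 96 ]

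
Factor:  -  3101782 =- 2^1*29^1*53479^1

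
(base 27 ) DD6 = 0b10011001101010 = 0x266a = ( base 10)9834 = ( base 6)113310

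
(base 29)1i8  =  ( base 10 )1371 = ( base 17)4cb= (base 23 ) 2DE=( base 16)55b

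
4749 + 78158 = 82907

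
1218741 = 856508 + 362233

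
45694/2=22847= 22847.00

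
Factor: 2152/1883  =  8/7 = 2^3*7^( - 1)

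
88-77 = 11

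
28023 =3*9341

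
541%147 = 100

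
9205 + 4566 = 13771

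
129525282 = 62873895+66651387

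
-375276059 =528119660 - 903395719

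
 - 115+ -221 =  - 336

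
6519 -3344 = 3175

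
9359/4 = 9359/4 = 2339.75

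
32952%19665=13287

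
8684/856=10  +  31/214 = 10.14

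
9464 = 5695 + 3769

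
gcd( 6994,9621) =1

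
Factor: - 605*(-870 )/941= 2^1*3^1*5^2*11^2*29^1*941^( -1) = 526350/941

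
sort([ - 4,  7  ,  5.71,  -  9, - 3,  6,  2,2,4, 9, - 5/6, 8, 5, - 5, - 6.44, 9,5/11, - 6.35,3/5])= [ - 9 , - 6.44,-6.35, -5, - 4, - 3,-5/6, 5/11 , 3/5,2,2,  4,5,5.71,6,7,8,9, 9 ]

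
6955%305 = 245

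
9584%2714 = 1442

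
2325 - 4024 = - 1699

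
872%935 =872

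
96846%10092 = 6018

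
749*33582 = 25152918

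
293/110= 2 + 73/110 = 2.66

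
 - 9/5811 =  - 3/1937 = - 0.00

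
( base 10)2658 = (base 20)6ci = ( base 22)5ai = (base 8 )5142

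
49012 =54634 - 5622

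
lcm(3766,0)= 0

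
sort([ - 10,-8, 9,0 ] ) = [ - 10,  -  8,0, 9] 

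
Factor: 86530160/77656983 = 2^4*3^( - 1)*5^1*29^( - 1 ) * 487^1*2221^1*892609^ ( - 1)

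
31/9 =3+4/9 = 3.44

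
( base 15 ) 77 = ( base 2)1110000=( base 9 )134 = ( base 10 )112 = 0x70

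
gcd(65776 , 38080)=16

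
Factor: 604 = 2^2*151^1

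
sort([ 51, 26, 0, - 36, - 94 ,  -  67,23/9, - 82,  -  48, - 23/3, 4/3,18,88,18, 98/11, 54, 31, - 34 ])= [ - 94, - 82, - 67, - 48,  -  36,-34,  -  23/3, 0,4/3 , 23/9, 98/11, 18, 18,26,31,51, 54,88 ]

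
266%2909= 266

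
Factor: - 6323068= - 2^2*23^1*68729^1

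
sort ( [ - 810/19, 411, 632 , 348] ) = [ - 810/19, 348 , 411,632]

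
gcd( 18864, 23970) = 6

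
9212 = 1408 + 7804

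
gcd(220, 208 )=4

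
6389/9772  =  6389/9772 = 0.65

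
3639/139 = 3639/139 = 26.18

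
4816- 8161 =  - 3345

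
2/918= 1/459 = 0.00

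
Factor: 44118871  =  44118871^1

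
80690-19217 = 61473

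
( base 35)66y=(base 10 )7594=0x1daa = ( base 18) 157g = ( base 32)7DA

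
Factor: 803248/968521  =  2^4*61^1*823^1*968521^( - 1)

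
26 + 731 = 757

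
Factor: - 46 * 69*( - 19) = 60306=2^1 * 3^1*19^1*23^2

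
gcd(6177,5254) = 71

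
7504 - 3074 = 4430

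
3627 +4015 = 7642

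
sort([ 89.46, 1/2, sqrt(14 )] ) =[ 1/2, sqrt( 14),89.46]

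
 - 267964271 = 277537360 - 545501631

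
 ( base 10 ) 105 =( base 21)50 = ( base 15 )70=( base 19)5A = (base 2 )1101001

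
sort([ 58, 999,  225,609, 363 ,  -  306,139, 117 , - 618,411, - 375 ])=[ - 618, - 375, - 306,58,117,  139,225 , 363,411,  609, 999]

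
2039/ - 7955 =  - 2039/7955  =  - 0.26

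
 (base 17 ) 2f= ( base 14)37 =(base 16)31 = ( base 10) 49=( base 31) 1I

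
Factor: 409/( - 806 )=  - 2^ (- 1 )*13^( - 1)*31^( - 1)*409^1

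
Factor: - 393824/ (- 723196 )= 2^3*31^1*397^1*180799^ ( - 1)=98456/180799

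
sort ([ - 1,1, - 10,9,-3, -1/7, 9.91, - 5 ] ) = [-10, - 5, - 3,-1,  -  1/7 , 1,9,9.91 ]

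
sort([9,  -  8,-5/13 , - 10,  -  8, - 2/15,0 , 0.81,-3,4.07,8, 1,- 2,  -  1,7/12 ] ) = [ - 10, - 8, - 8, - 3, - 2, - 1, - 5/13, -2/15,0,7/12, 0.81  ,  1,4.07,  8,9]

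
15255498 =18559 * 822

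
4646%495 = 191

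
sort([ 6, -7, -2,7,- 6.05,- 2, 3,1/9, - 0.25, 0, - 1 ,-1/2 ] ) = [ - 7,-6.05, - 2,- 2, - 1, - 1/2,-0.25, 0,1/9,3,6,7]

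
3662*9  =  32958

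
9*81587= 734283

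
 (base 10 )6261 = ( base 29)7CQ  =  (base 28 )7RH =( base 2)1100001110101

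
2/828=1/414=0.00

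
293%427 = 293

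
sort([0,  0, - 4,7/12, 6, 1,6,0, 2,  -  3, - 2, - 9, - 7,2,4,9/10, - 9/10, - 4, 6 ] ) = [- 9, - 7,- 4,  -  4,- 3, - 2, - 9/10, 0, 0,0, 7/12,9/10 , 1, 2,2,4,6, 6,6]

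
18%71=18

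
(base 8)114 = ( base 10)76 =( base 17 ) 48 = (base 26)2O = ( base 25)31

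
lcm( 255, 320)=16320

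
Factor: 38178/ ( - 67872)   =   - 2^( - 4) * 3^2  =  -9/16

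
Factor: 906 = 2^1*3^1*151^1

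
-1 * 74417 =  - 74417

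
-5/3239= -1 + 3234/3239 = - 0.00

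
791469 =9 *87941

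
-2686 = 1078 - 3764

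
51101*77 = 3934777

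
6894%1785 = 1539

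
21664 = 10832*2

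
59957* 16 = 959312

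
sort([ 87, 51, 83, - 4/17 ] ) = [  -  4/17,  51,83, 87] 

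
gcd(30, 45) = 15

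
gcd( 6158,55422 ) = 6158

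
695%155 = 75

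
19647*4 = 78588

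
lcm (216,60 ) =1080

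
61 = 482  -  421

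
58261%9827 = 9126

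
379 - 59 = 320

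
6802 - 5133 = 1669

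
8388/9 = 932=932.00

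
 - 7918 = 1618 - 9536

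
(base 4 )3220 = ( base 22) ac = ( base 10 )232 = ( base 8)350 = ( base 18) CG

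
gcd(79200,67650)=1650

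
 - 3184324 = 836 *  ( - 3809) 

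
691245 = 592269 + 98976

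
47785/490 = 97 + 51/98 = 97.52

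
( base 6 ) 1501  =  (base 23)H6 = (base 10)397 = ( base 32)cd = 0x18D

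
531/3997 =531/3997 = 0.13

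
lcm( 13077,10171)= 91539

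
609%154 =147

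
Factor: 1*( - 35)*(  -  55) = 5^2*7^1*11^1=1925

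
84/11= 7 + 7/11 = 7.64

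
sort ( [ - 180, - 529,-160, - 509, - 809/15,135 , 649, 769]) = [ - 529, - 509  , - 180, - 160, - 809/15,135,649,769 ]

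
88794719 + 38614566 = 127409285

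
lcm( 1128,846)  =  3384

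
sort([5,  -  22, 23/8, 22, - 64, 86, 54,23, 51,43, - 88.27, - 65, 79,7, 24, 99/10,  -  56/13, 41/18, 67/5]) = [-88.27, - 65, - 64, -22, - 56/13, 41/18, 23/8, 5,7 , 99/10,67/5,22,23, 24, 43,51, 54, 79, 86] 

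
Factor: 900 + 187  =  1087 = 1087^1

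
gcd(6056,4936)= 8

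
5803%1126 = 173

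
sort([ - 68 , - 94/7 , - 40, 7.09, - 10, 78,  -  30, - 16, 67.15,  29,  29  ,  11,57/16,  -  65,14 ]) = [ - 68, - 65, - 40, - 30, - 16, - 94/7,-10, 57/16 , 7.09, 11 , 14,  29, 29, 67.15 , 78]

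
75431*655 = 49407305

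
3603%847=215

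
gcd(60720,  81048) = 264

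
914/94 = 457/47 =9.72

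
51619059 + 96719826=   148338885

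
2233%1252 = 981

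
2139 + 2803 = 4942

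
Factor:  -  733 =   -  733^1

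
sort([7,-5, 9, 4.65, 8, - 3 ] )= [ - 5, - 3, 4.65, 7,8, 9]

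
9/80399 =9/80399 = 0.00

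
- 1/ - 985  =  1/985 =0.00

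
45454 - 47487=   -  2033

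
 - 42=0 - 42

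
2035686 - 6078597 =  -4042911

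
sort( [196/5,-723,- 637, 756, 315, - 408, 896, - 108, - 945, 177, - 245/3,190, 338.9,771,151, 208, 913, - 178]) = [ - 945, - 723 , - 637,  -  408, - 178,  -  108, - 245/3, 196/5,151,177,  190, 208, 315, 338.9, 756, 771, 896,913]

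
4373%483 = 26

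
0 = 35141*0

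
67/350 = 67/350 = 0.19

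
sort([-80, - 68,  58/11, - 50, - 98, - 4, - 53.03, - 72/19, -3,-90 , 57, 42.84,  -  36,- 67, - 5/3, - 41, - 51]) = [ - 98, - 90, - 80, - 68, - 67, - 53.03 , - 51,-50 , - 41, - 36,  -  4, - 72/19, - 3, - 5/3, 58/11, 42.84, 57 ]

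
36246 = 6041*6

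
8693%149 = 51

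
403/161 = 403/161 = 2.50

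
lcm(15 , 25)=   75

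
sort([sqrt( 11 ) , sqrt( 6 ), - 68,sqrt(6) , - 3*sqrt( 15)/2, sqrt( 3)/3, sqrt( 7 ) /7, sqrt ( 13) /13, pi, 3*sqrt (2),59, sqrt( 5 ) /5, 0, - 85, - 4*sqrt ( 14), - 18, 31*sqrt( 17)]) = [ - 85 , - 68  , - 18 , - 4*sqrt( 14 ),  -  3*sqrt( 15 ) /2, 0, sqrt( 13 )/13,sqrt(7)/7,  sqrt( 5 ) /5,  sqrt( 3 ) /3,  sqrt( 6), sqrt( 6 ), pi,sqrt(11 ), 3 * sqrt (2),  59, 31*sqrt( 17 ) ] 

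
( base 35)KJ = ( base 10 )719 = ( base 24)15N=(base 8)1317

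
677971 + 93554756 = 94232727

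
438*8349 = 3656862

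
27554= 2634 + 24920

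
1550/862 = 775/431  =  1.80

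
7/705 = 7/705 = 0.01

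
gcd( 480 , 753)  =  3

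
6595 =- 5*( - 1319 ) 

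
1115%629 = 486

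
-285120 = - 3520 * 81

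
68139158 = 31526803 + 36612355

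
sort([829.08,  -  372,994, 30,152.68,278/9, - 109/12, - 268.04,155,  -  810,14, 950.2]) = [-810, - 372,  -  268.04, - 109/12, 14,30 , 278/9, 152.68 , 155,829.08, 950.2,994 ] 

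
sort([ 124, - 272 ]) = [  -  272,124 ] 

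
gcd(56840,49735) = 7105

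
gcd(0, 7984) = 7984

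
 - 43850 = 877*( - 50)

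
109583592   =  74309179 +35274413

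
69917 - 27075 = 42842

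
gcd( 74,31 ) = 1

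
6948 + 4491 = 11439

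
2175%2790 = 2175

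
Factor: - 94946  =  -2^1*29^1 * 1637^1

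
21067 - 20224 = 843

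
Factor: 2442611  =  17^1*53^1*2711^1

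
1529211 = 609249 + 919962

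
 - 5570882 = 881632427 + - 887203309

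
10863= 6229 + 4634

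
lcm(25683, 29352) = 205464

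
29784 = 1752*17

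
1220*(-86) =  - 104920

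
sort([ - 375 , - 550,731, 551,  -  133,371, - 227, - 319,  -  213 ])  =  [-550, - 375, - 319, - 227, - 213, - 133,371,551,731 ]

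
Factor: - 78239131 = -19^1*347^1*11867^1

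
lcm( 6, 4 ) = 12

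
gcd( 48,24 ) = 24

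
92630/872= 106+99/436=106.23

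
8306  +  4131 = 12437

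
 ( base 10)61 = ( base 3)2021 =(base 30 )21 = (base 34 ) 1R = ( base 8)75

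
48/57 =16/19= 0.84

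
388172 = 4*97043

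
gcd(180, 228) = 12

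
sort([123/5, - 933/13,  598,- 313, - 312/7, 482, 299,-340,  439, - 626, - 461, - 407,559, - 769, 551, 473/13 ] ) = [-769, - 626, - 461,  -  407, - 340,  -  313,-933/13, - 312/7,123/5,473/13,299,439,482,551, 559,598]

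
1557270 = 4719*330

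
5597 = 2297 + 3300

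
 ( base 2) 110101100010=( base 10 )3426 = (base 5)102201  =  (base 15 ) 1036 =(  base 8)6542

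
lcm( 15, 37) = 555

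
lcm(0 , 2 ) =0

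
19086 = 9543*2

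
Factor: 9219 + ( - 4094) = 5125 = 5^3*41^1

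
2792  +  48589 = 51381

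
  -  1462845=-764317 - 698528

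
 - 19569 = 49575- 69144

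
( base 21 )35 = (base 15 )48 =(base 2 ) 1000100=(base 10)68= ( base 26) 2g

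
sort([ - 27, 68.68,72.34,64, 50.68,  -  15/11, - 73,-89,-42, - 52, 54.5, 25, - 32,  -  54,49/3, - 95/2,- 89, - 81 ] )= [ - 89,-89,-81,- 73, - 54,  -  52,-95/2 , - 42, - 32, - 27, - 15/11, 49/3, 25,50.68, 54.5, 64, 68.68, 72.34]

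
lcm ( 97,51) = 4947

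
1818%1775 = 43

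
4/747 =4/747 = 0.01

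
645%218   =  209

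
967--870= 1837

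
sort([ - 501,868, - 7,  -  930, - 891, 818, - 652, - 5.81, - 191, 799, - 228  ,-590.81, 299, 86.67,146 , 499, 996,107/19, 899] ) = [ - 930 , -891, - 652,  -  590.81, - 501,  -  228, - 191, - 7, - 5.81, 107/19, 86.67,146, 299, 499, 799 , 818,  868, 899, 996 ]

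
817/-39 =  -817/39=   -  20.95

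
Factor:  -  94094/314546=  - 7^1*11^1 * 13^1*47^1*157273^( - 1) = -47047/157273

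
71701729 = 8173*8773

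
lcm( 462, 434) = 14322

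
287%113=61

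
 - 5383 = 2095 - 7478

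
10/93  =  10/93 = 0.11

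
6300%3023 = 254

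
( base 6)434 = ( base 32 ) 56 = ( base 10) 166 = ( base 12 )11a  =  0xA6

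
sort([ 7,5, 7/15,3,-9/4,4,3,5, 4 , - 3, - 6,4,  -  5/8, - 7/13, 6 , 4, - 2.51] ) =[ - 6, - 3,- 2.51, - 9/4, - 5/8,-7/13,7/15, 3,3,4,4 , 4, 4,5,  5,6,7 ]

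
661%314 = 33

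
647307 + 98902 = 746209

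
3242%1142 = 958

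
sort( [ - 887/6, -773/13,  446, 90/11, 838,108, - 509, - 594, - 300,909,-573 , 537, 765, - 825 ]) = [ - 825, - 594, - 573,  -  509, - 300, - 887/6, - 773/13, 90/11,108,446,537,765, 838,909]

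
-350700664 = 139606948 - 490307612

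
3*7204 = 21612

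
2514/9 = 279 + 1/3 =279.33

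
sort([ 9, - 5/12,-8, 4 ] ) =[ - 8,-5/12  ,  4,  9]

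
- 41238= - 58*711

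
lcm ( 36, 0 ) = 0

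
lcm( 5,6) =30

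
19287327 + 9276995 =28564322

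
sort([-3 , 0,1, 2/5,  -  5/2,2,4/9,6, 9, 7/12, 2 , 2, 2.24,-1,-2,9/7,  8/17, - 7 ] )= [ - 7,-3 , - 5/2,-2, -1,0, 2/5,  4/9,  8/17, 7/12,1,  9/7,  2,  2 , 2, 2.24,6 , 9] 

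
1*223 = 223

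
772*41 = 31652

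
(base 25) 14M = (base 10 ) 747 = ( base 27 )10i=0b1011101011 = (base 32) NB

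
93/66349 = 93/66349 = 0.00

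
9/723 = 3/241= 0.01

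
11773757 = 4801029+6972728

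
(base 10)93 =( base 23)41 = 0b1011101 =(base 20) 4d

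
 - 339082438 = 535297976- 874380414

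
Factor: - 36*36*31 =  - 2^4*3^4*31^1= -  40176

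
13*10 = 130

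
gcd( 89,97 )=1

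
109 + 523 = 632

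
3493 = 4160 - 667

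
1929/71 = 27  +  12/71 = 27.17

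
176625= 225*785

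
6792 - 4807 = 1985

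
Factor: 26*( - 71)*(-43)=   2^1*13^1  *43^1*71^1=79378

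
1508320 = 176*8570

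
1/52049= 1/52049= 0.00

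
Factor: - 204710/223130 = -20471/22313 = -11^1*53^( -1 ) * 421^( - 1) * 1861^1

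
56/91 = 8/13 = 0.62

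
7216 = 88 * 82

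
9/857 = 9/857 = 0.01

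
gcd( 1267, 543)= 181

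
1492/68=373/17 = 21.94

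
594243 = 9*66027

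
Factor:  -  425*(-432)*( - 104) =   -  2^7*3^3*5^2*13^1*17^1 = - 19094400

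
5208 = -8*(- 651)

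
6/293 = 6/293  =  0.02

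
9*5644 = 50796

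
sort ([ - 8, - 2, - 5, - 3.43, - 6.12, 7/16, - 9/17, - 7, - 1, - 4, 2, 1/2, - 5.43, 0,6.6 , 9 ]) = [ - 8,-7, - 6.12, - 5.43,-5, - 4, - 3.43, - 2,  -  1, - 9/17,0,7/16,1/2 , 2, 6.6, 9] 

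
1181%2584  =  1181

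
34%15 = 4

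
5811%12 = 3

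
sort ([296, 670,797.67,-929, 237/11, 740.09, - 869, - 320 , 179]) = [-929, - 869,-320, 237/11 , 179,  296, 670,740.09, 797.67] 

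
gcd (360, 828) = 36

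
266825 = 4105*65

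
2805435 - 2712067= 93368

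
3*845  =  2535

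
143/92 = 1 + 51/92 = 1.55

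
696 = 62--634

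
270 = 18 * 15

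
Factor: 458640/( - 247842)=- 520/281=- 2^3*5^1*13^1 *281^(-1) 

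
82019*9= 738171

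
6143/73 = 84 + 11/73 = 84.15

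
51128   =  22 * 2324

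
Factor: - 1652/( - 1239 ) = 2^2*3^( - 1) =4/3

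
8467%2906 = 2655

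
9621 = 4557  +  5064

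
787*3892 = 3063004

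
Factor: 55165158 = 2^1 * 3^3 * 1021577^1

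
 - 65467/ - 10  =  6546 + 7/10 = 6546.70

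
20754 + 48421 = 69175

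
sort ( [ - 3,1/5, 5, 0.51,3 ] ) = [  -  3, 1/5, 0.51,3,5]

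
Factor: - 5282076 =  - 2^2*3^1 * 19^1*23167^1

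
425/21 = 20 +5/21 = 20.24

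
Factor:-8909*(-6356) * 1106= 62627918024 = 2^3 * 7^2*59^1*79^1*151^1*227^1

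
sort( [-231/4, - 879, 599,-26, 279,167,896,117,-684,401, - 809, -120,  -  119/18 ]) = [-879, -809, - 684, -120, - 231/4,-26, - 119/18,117,167,279,401,599, 896]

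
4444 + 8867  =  13311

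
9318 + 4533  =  13851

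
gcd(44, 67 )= 1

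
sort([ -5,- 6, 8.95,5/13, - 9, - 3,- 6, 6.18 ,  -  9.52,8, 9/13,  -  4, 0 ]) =[ -9.52, - 9,-6, - 6, -5 ,- 4, - 3, 0,5/13,9/13,  6.18, 8, 8.95 ] 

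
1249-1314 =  - 65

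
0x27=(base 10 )39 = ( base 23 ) 1g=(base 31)18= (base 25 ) 1E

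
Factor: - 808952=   -  2^3*101119^1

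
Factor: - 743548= - 2^2*13^1*79^1*181^1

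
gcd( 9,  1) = 1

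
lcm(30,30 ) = 30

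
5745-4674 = 1071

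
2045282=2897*706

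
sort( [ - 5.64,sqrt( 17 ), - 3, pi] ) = [ - 5.64, - 3 , pi, sqrt( 17 )]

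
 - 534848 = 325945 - 860793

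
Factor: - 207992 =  - 2^3*25999^1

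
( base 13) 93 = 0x78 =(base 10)120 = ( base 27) 4c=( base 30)40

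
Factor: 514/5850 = 257/2925 = 3^( - 2)*5^( - 2 )*13^ ( - 1)*257^1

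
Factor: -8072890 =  - 2^1*5^1*7^1*115327^1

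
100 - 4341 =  - 4241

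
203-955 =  - 752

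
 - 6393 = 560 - 6953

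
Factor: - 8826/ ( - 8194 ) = 3^1 * 17^( - 1)*241^( - 1) * 1471^1 = 4413/4097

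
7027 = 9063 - 2036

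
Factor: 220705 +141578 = 362283 = 3^1*197^1 * 613^1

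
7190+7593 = 14783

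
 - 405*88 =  - 35640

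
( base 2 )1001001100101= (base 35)3TJ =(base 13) 21B3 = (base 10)4709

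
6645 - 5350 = 1295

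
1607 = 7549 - 5942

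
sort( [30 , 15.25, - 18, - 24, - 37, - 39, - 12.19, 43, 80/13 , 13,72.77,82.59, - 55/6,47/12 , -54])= [ - 54, - 39, - 37,- 24, - 18, - 12.19,-55/6,47/12, 80/13,13, 15.25,30,43,72.77,82.59 ] 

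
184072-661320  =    -  477248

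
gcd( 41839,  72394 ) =7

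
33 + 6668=6701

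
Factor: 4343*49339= 214279277 = 43^1*101^1*49339^1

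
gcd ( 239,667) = 1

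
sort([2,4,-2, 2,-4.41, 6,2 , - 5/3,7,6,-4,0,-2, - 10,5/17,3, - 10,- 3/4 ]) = [ - 10,-10,-4.41 , - 4,-2, - 2, - 5/3, - 3/4, 0,5/17, 2,  2, 2,3, 4,6,6,7]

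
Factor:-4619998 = -2^1*2309999^1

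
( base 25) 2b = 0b111101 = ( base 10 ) 61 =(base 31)1U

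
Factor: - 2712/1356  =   - 2 = - 2^1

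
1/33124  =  1/33124 = 0.00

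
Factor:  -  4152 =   -  2^3*3^1 * 173^1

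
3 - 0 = 3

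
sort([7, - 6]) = [-6,7]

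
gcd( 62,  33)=1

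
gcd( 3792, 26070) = 474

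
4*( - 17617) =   -  70468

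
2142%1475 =667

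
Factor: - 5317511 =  - 19^1 * 239^1 * 1171^1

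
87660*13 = 1139580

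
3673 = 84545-80872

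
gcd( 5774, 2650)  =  2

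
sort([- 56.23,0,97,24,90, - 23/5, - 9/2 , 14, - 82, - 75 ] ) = [-82,-75,-56.23, - 23/5, -9/2, 0, 14,24 , 90,97] 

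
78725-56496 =22229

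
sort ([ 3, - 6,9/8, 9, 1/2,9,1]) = [ - 6,1/2,1,9/8, 3, 9,9]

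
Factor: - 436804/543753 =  - 2^2*3^(  -  4)*7^( - 2 )*137^(  -  1 ) * 109201^1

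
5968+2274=8242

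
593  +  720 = 1313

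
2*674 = 1348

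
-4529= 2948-7477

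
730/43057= 730/43057  =  0.02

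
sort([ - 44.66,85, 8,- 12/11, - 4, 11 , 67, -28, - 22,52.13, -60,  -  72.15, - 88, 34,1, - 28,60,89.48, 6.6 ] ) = [ - 88, - 72.15,  -  60, - 44.66, - 28, - 28, - 22,-4, - 12/11, 1,  6.6, 8,11, 34,52.13, 60, 67, 85, 89.48]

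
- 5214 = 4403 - 9617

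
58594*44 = 2578136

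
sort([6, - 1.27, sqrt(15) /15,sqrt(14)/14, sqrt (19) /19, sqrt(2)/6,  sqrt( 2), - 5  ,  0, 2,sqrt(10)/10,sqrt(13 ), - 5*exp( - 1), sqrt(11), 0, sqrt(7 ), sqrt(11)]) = [ -5, - 5 * exp(  -  1),  -  1.27, 0,0,sqrt(19)/19,sqrt( 2)/6, sqrt( 15) /15, sqrt(14) /14 , sqrt( 10)/10, sqrt(2), 2,sqrt(7 ),sqrt(11 ), sqrt(11),sqrt(13),  6 ]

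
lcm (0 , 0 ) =0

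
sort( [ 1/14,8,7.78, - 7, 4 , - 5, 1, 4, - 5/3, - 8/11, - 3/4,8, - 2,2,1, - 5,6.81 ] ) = [ - 7, - 5, -5, - 2, - 5/3,-3/4, - 8/11, 1/14, 1,  1,2, 4,4,6.81, 7.78,8,8]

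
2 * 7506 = 15012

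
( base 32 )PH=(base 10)817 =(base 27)137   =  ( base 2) 1100110001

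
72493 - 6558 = 65935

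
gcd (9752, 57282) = 2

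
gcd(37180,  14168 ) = 44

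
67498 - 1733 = 65765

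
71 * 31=2201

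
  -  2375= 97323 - 99698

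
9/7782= 3/2594 = 0.00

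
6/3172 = 3/1586 =0.00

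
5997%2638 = 721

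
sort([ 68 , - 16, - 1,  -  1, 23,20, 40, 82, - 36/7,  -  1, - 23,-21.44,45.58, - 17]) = [ - 23 , - 21.44,-17, - 16, - 36/7, - 1, - 1, - 1,20,23,40, 45.58 , 68, 82]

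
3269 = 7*467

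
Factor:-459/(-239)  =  3^3*17^1*239^(-1)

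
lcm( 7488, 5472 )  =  142272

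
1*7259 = 7259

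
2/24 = 1/12 = 0.08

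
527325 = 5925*89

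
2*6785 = 13570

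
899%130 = 119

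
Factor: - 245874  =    -  2^1*3^1*43^1*953^1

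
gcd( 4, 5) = 1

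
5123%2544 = 35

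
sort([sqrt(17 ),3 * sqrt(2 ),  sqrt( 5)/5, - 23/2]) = [ - 23/2,sqrt(5)/5,  sqrt( 17 ), 3*sqrt (2) ] 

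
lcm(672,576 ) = 4032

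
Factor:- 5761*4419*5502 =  - 140069140218  =  - 2^1*3^3*7^2*131^1* 491^1 * 823^1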